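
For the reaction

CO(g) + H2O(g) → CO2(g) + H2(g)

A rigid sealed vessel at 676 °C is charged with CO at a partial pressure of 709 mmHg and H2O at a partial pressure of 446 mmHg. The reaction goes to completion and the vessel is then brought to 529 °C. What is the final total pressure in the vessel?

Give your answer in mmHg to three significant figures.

At constant V, partial pressures at 676 °C are proportional to moles, so apply stoichiometry directly to pressures.
P(H2O) required for 709 mmHg of CO = (1/1) × 709 = 709.0 mmHg; available 446 mmHg, so H2O is limiting.
P(CO) remaining = 709 − (1/1) × 446 = 263.0 mmHg
P(gaseous products) = (1+1)/1 × 446 = 892.0 mmHg
P_total at 676 °C = 263.0 + 892.0 = 1155 mmHg
Scaling to 529 °C: P = 1155 × 802.15/949.15 = 976.1 mmHg

976 mmHg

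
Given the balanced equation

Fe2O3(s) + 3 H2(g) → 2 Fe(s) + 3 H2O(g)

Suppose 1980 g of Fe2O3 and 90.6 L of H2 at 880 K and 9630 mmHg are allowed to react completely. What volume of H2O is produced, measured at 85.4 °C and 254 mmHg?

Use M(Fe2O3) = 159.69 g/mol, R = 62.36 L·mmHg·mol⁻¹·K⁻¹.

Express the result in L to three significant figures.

n(Fe2O3) = 1980 / 159.69 = 12.40 mol
n(H2) = PV/RT = (9630 × 90.6) / (62.36 × 880) = 15.90 mol
For 12.40 mol Fe2O3, stoichiometry requires (3/1) × 12.40 = 37.20 mol H2; 15.90 mol is available, so H2 is limiting.
n(H2O) = (3/3) × 15.90 = 15.90 mol
V(H2O) = nRT/P = 15.90 × 62.36 × 358.55 / 254 = 1400 L

1400 L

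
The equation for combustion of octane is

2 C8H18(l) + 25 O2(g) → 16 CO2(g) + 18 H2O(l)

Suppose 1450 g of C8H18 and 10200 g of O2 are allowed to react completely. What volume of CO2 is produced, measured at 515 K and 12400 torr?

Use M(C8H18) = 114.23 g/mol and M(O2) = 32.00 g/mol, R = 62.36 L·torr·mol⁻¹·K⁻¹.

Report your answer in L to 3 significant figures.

263 L

n(C8H18) = 1450 / 114.23 = 12.69 mol
n(O2) = 10200 / 32.00 = 318.8 mol
For 12.69 mol C8H18, stoichiometry requires (25/2) × 12.69 = 158.6 mol O2; 318.8 mol is available, so C8H18 is limiting.
n(CO2) = (16/2) × 12.69 = 101.5 mol
V(CO2) = nRT/P = 101.5 × 62.36 × 515 / 12400 = 262.9 L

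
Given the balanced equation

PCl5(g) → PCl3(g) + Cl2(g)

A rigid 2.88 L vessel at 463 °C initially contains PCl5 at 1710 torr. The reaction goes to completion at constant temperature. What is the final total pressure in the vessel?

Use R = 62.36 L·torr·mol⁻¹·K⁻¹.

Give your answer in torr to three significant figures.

At constant T and V, P ∝ n(gas): 1 mol gas → 2 mol gas.
P_final = (2/1) × 1710 = 3420 torr

3420 torr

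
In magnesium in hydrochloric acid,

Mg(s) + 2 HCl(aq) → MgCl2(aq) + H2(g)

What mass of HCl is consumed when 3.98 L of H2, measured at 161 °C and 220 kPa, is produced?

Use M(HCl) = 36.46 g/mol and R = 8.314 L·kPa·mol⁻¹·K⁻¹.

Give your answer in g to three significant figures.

n(H2) = PV/RT = (220 × 3.98) / (8.314 × 434.15) = 0.2426 mol
n(HCl) = (2/1) × 0.2426 = 0.4852 mol
m(HCl) = 0.4852 × 36.46 = 17.69 g

17.7 g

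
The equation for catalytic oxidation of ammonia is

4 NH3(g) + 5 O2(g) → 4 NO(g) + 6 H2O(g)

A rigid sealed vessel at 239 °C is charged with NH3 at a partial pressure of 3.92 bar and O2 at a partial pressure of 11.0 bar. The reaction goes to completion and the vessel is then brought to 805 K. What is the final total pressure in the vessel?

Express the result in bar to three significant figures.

Because the vessel is rigid and T is held at 239 °C, work the stoichiometry in partial pressures (P_i = n_iRT/V).
P(O2) required for 3.92 bar of NH3 = (5/4) × 3.92 = 4.900 bar; available 11.0 bar, so NH3 is limiting.
P(O2) remaining = 11.0 − (5/4) × 3.92 = 6.100 bar
P(gaseous products) = (4+6)/4 × 3.92 = 9.800 bar
P_total at 239 °C = 6.100 + 9.800 = 15.90 bar
Scaling to 805 K: P = 15.90 × 805/512.15 = 24.99 bar

25.0 bar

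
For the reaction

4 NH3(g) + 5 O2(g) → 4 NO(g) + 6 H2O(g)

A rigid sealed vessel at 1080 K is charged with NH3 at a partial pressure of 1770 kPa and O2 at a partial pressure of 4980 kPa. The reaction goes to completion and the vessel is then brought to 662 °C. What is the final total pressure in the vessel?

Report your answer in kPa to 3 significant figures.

Because the vessel is rigid and T is held at 1080 K, work the stoichiometry in partial pressures (P_i = n_iRT/V).
P(O2) required for 1770 kPa of NH3 = (5/4) × 1770 = 2212 kPa; available 4980 kPa, so NH3 is limiting.
P(O2) remaining = 4980 − (5/4) × 1770 = 2768 kPa
P(gaseous products) = (4+6)/4 × 1770 = 4425 kPa
P_total at 1080 K = 2768 + 4425 = 7193 kPa
Scaling to 662 °C: P = 7193 × 935.15/1080 = 6228 kPa

6230 kPa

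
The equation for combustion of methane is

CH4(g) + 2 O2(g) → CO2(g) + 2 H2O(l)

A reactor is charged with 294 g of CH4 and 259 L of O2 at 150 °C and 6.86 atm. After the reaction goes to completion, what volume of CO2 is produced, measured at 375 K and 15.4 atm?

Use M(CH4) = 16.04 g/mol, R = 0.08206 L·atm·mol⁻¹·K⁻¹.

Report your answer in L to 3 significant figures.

36.6 L

n(CH4) = 294 / 16.04 = 18.33 mol
n(O2) = PV/RT = (6.86 × 259) / (0.08206 × 423.15) = 51.17 mol
For 18.33 mol CH4, stoichiometry requires (2/1) × 18.33 = 36.66 mol O2; 51.17 mol is available, so CH4 is limiting.
n(CO2) = (1/1) × 18.33 = 18.33 mol
V(CO2) = nRT/P = 18.33 × 0.08206 × 375 / 15.4 = 36.63 L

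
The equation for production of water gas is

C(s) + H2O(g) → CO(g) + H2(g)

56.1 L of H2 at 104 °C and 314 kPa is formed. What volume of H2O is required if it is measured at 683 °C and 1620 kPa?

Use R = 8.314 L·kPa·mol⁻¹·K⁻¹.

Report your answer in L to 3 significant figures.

n(H2) = PV/RT = (314 × 56.1) / (8.314 × 377.15) = 5.618 mol
n(H2O) = (1/1) × 5.618 = 5.618 mol
V = nRT/P = 5.618 × 8.314 × 956.15 / 1620 = 27.57 L

27.6 L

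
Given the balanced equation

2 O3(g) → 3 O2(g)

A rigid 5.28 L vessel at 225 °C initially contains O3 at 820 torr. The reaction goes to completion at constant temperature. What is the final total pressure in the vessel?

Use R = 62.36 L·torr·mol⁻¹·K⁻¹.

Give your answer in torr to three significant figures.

Rigid vessel, constant T ⇒ P scales with total gas moles (2 → 3).
P_final = (3/2) × 820 = 1230 torr

1230 torr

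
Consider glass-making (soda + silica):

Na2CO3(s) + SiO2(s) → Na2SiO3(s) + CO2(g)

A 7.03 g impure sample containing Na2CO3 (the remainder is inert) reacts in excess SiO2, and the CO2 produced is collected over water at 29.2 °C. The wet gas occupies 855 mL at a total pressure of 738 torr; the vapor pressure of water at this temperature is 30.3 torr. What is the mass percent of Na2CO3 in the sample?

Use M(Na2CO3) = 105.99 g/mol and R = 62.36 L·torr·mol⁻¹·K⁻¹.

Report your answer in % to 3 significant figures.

P(CO2) = 738 − 30.3 = 707.7 torr
n(CO2) = PV/RT = (707.7 × 0.8550) / (62.36 × 302.35) = 0.03209 mol
n(Na2CO3) = (1/1) × 0.03209 = 0.03209 mol
m(Na2CO3) = 0.03209 × 105.99 = 3.401 g
%Na2CO3 = 3.401 / 7.03 × 100 = 48.38%

48.4 %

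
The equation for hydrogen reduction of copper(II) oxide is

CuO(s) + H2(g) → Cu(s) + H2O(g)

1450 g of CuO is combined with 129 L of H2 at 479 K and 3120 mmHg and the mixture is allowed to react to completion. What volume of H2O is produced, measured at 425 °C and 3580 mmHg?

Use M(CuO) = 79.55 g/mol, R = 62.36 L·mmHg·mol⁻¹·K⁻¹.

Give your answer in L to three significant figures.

n(CuO) = 1450 / 79.55 = 18.23 mol
n(H2) = PV/RT = (3120 × 129) / (62.36 × 479) = 13.47 mol
For 18.23 mol CuO, stoichiometry requires (1/1) × 18.23 = 18.23 mol H2; 13.47 mol is available, so H2 is limiting.
n(H2O) = (1/1) × 13.47 = 13.47 mol
V(H2O) = nRT/P = 13.47 × 62.36 × 698.15 / 3580 = 163.8 L

164 L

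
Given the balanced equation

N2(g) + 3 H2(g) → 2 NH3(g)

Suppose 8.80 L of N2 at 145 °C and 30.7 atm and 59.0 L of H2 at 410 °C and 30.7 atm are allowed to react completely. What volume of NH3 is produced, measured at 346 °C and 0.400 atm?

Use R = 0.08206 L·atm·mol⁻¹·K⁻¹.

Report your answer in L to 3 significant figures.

2000 L

n(N2) = PV/RT = (30.7 × 8.80) / (0.08206 × 418.15) = 7.873 mol
n(H2) = PV/RT = (30.7 × 59.0) / (0.08206 × 683.15) = 32.31 mol
For 7.873 mol N2, stoichiometry requires (3/1) × 7.873 = 23.62 mol H2; 32.31 mol is available, so N2 is limiting.
n(NH3) = (2/1) × 7.873 = 15.75 mol
V(NH3) = nRT/P = 15.75 × 0.08206 × 619.15 / 0.400 = 2001 L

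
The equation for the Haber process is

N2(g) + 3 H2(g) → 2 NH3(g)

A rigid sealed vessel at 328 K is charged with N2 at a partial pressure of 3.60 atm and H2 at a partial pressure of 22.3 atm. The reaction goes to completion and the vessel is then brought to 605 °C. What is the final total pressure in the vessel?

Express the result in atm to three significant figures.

Because the vessel is rigid and T is held at 328 K, work the stoichiometry in partial pressures (P_i = n_iRT/V).
P(H2) required for 3.60 atm of N2 = (3/1) × 3.60 = 10.80 atm; available 22.3 atm, so N2 is limiting.
P(H2) remaining = 22.3 − (3/1) × 3.60 = 11.50 atm
P(gaseous products) = (2)/1 × 3.60 = 7.200 atm
P_total at 328 K = 11.50 + 7.200 = 18.70 atm
Scaling to 605 °C: P = 18.70 × 878.15/328 = 50.07 atm

50.1 atm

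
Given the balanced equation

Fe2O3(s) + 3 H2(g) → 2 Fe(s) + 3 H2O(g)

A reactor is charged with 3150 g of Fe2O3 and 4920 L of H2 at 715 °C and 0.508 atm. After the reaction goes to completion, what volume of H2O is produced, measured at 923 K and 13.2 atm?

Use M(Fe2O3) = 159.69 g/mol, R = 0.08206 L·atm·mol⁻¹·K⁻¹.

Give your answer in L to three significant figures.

n(Fe2O3) = 3150 / 159.69 = 19.73 mol
n(H2) = PV/RT = (0.508 × 4920) / (0.08206 × 988.15) = 30.82 mol
For 19.73 mol Fe2O3, stoichiometry requires (3/1) × 19.73 = 59.19 mol H2; 30.82 mol is available, so H2 is limiting.
n(H2O) = (3/3) × 30.82 = 30.82 mol
V(H2O) = nRT/P = 30.82 × 0.08206 × 923 / 13.2 = 176.8 L

177 L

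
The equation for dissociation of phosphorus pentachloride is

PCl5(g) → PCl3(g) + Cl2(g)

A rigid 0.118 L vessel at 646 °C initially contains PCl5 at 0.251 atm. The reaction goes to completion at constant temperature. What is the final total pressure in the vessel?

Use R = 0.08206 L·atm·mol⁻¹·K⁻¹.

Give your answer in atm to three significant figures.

0.502 atm

Since T and V are fixed, P_final/P_initial = n_final/n_initial = 2/1.
P_final = (2/1) × 0.251 = 0.5020 atm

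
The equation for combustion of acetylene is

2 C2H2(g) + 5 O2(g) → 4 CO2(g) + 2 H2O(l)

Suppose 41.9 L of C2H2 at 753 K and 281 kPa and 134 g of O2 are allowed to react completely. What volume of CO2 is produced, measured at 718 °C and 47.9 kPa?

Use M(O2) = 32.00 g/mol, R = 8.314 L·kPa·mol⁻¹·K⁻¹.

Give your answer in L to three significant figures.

n(C2H2) = PV/RT = (281 × 41.9) / (8.314 × 753) = 1.881 mol
n(O2) = 134 / 32.00 = 4.188 mol
For 1.881 mol C2H2, stoichiometry requires (5/2) × 1.881 = 4.702 mol O2; 4.188 mol is available, so O2 is limiting.
n(CO2) = (4/5) × 4.188 = 3.350 mol
V(CO2) = nRT/P = 3.350 × 8.314 × 991.15 / 47.9 = 576.3 L

576 L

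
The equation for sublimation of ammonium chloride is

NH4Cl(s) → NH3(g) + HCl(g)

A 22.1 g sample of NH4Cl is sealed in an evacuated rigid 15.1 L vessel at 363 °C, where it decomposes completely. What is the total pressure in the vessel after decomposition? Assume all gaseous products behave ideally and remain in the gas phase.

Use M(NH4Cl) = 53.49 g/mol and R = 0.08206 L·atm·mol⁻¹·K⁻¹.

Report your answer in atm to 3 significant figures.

n(NH4Cl) = 22.1 / 53.49 = 0.4132 mol
n(gas produced) = (2/1) × 0.4132 = 0.8264 mol
P = nRT/V = 0.8264 × 0.08206 × 636.15 / 15.1 = 2.857 atm

2.86 atm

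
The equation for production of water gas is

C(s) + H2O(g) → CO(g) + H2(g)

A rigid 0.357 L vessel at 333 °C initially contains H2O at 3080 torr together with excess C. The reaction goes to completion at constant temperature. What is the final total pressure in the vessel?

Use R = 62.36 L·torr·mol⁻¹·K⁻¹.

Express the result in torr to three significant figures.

At constant T and V, P ∝ n(gas): 1 mol gas → 2 mol gas.
P_final = (2/1) × 3080 = 6160 torr

6160 torr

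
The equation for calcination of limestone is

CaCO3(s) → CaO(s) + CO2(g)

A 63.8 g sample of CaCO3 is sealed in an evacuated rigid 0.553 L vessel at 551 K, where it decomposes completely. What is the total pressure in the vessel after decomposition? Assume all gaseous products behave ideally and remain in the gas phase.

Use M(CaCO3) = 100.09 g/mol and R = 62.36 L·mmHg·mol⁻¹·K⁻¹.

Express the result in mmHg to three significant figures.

39600 mmHg

n(CaCO3) = 63.8 / 100.09 = 0.6374 mol
n(gas produced) = (1/1) × 0.6374 = 0.6374 mol
P = nRT/V = 0.6374 × 62.36 × 551 / 0.553 = 39600 mmHg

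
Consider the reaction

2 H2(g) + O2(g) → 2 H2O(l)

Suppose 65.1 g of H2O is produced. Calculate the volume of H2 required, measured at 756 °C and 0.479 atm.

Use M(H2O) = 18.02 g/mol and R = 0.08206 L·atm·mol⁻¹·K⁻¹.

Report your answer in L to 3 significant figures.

637 L

n(H2O) = 65.10 / 18.02 = 3.613 mol
n(H2) = (2/2) × 3.613 = 3.613 mol
V = nRT/P = 3.613 × 0.08206 × 1029.15 / 0.479 = 637.0 L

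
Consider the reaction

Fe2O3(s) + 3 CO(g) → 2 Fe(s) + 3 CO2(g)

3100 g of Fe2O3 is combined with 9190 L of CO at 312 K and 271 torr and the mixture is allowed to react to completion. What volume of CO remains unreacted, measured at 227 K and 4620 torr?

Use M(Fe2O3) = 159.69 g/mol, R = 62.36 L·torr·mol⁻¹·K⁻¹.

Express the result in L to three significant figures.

214 L

n(Fe2O3) = 3100 / 159.69 = 19.41 mol
n(CO) = PV/RT = (271 × 9190) / (62.36 × 312) = 128.0 mol
For 19.41 mol Fe2O3, stoichiometry requires (3/1) × 19.41 = 58.23 mol CO; 128.0 mol is available, so Fe2O3 is limiting.
n(CO) consumed = (3/1) × 19.41 = 58.23 mol; remaining = 128.0 − 58.23 = 69.77 mol
V(CO) = nRT/P = 69.77 × 62.36 × 227 / 4620 = 213.8 L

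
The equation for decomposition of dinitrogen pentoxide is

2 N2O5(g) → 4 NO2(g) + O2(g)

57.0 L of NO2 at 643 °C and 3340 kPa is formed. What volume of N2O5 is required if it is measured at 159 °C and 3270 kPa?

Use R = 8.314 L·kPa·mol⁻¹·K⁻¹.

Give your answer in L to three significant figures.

n(NO2) = PV/RT = (3340 × 57.0) / (8.314 × 916.15) = 24.99 mol
n(N2O5) = (2/4) × 24.99 = 12.49 mol
V = nRT/P = 12.49 × 8.314 × 432.15 / 3270 = 13.72 L

13.7 L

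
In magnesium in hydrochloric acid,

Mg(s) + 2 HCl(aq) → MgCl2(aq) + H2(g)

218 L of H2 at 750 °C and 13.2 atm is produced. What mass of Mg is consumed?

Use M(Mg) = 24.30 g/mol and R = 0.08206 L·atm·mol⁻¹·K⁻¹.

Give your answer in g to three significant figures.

n(H2) = PV/RT = (13.2 × 218) / (0.08206 × 1023.15) = 34.27 mol
n(Mg) = (1/1) × 34.27 = 34.27 mol
m(Mg) = 34.27 × 24.30 = 832.8 g

833 g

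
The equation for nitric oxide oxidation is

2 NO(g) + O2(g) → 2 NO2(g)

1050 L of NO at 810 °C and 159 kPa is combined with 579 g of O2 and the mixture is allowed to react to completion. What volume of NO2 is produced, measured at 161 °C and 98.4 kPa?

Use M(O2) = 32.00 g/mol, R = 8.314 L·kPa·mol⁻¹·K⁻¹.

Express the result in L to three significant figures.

n(NO) = PV/RT = (159 × 1050) / (8.314 × 1083.15) = 18.54 mol
n(O2) = 579 / 32.00 = 18.09 mol
For 18.54 mol NO, stoichiometry requires (1/2) × 18.54 = 9.270 mol O2; 18.09 mol is available, so NO is limiting.
n(NO2) = (2/2) × 18.54 = 18.54 mol
V(NO2) = nRT/P = 18.54 × 8.314 × 434.15 / 98.4 = 680.1 L

680 L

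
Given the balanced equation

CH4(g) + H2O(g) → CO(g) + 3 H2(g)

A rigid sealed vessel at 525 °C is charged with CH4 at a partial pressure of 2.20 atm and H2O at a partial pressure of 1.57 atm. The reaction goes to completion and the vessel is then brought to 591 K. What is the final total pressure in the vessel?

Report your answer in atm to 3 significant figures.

5.12 atm

At constant V, partial pressures at 525 °C are proportional to moles, so apply stoichiometry directly to pressures.
P(H2O) required for 2.20 atm of CH4 = (1/1) × 2.20 = 2.200 atm; available 1.57 atm, so H2O is limiting.
P(CH4) remaining = 2.20 − (1/1) × 1.57 = 0.6300 atm
P(gaseous products) = (1+3)/1 × 1.57 = 6.280 atm
P_total at 525 °C = 0.6300 + 6.280 = 6.910 atm
Scaling to 591 K: P = 6.910 × 591/798.15 = 5.117 atm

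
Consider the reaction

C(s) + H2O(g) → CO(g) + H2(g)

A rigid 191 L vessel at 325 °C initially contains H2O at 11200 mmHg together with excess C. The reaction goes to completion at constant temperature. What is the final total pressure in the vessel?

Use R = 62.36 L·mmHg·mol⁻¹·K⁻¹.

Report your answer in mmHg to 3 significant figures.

22400 mmHg

Rigid vessel, constant T ⇒ P scales with total gas moles (1 → 2).
P_final = (2/1) × 11200 = 22400 mmHg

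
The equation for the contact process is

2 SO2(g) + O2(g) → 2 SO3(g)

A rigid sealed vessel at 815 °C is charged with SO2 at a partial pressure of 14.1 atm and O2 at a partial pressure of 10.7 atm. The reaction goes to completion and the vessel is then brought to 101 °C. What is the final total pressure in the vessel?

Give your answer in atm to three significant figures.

6.10 atm

At constant V, partial pressures at 815 °C are proportional to moles, so apply stoichiometry directly to pressures.
P(O2) required for 14.1 atm of SO2 = (1/2) × 14.1 = 7.050 atm; available 10.7 atm, so SO2 is limiting.
P(O2) remaining = 10.7 − (1/2) × 14.1 = 3.650 atm
P(gaseous products) = (2)/2 × 14.1 = 14.10 atm
P_total at 815 °C = 3.650 + 14.10 = 17.75 atm
Scaling to 101 °C: P = 17.75 × 374.15/1088.15 = 6.103 atm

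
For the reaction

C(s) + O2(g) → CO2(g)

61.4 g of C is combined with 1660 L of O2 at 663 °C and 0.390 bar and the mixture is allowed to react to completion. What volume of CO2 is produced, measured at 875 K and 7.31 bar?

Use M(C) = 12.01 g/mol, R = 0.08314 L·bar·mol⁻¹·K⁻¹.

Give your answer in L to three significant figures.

n(C) = 61.4 / 12.01 = 5.112 mol
n(O2) = PV/RT = (0.390 × 1660) / (0.08314 × 936.15) = 8.318 mol
For 5.112 mol C, stoichiometry requires (1/1) × 5.112 = 5.112 mol O2; 8.318 mol is available, so C is limiting.
n(CO2) = (1/1) × 5.112 = 5.112 mol
V(CO2) = nRT/P = 5.112 × 0.08314 × 875 / 7.31 = 50.87 L

50.9 L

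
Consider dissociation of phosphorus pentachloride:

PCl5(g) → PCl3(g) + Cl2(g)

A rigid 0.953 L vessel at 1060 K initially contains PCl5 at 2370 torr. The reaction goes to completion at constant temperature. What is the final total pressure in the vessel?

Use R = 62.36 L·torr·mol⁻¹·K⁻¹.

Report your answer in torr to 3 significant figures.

At constant T and V, P ∝ n(gas): 1 mol gas → 2 mol gas.
P_final = (2/1) × 2370 = 4740 torr

4740 torr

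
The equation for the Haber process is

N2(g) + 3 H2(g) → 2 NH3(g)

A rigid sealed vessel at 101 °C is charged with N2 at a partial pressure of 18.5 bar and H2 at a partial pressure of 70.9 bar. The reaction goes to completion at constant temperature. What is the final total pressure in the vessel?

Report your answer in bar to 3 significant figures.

52.4 bar

With V and T fixed, P_i ∝ n_i, so the mole ratios apply directly to partial pressures at 101 °C.
P(H2) required for 18.5 bar of N2 = (3/1) × 18.5 = 55.50 bar; available 70.9 bar, so N2 is limiting.
P(H2) remaining = 70.9 − (3/1) × 18.5 = 15.40 bar
P(gaseous products) = (2)/1 × 18.5 = 37.00 bar
P_total at 101 °C = 15.40 + 37.00 = 52.40 bar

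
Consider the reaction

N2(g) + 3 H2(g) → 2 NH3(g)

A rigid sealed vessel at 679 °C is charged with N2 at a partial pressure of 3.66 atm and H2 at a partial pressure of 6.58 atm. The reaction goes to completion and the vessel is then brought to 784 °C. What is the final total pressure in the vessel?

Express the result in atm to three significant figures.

Because the vessel is rigid and T is held at 679 °C, work the stoichiometry in partial pressures (P_i = n_iRT/V).
P(H2) required for 3.66 atm of N2 = (3/1) × 3.66 = 10.98 atm; available 6.58 atm, so H2 is limiting.
P(N2) remaining = 3.66 − (1/3) × 6.58 = 1.467 atm
P(gaseous products) = (2)/3 × 6.58 = 4.387 atm
P_total at 679 °C = 1.467 + 4.387 = 5.854 atm
Scaling to 784 °C: P = 5.854 × 1057.15/952.15 = 6.500 atm

6.50 atm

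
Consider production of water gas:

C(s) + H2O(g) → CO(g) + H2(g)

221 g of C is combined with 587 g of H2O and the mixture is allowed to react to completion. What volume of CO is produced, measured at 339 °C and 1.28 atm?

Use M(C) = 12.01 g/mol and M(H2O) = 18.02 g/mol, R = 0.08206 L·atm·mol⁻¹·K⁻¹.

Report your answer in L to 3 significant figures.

722 L

n(C) = 221 / 12.01 = 18.40 mol
n(H2O) = 587 / 18.02 = 32.57 mol
For 18.40 mol C, stoichiometry requires (1/1) × 18.40 = 18.40 mol H2O; 32.57 mol is available, so C is limiting.
n(CO) = (1/1) × 18.40 = 18.40 mol
V(CO) = nRT/P = 18.40 × 0.08206 × 612.15 / 1.28 = 722.1 L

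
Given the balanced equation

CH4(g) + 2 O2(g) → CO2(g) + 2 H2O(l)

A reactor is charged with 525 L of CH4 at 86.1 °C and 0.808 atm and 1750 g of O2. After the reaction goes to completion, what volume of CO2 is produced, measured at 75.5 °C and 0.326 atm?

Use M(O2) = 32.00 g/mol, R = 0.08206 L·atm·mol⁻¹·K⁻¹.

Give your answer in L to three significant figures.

n(CH4) = PV/RT = (0.808 × 525) / (0.08206 × 359.25) = 14.39 mol
n(O2) = 1750 / 32.00 = 54.69 mol
For 14.39 mol CH4, stoichiometry requires (2/1) × 14.39 = 28.78 mol O2; 54.69 mol is available, so CH4 is limiting.
n(CO2) = (1/1) × 14.39 = 14.39 mol
V(CO2) = nRT/P = 14.39 × 0.08206 × 348.65 / 0.326 = 1263 L

1260 L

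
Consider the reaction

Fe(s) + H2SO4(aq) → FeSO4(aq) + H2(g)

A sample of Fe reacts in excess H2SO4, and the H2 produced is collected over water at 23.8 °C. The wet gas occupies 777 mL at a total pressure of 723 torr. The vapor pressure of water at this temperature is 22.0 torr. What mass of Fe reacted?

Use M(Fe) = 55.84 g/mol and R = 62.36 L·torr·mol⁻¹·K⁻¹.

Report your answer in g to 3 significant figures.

P(H2) = 723 − 22.0 = 701.0 torr
n(H2) = PV/RT = (701.0 × 0.7770) / (62.36 × 296.95) = 0.02941 mol
n(Fe) = (1/1) × 0.02941 = 0.02941 mol
m(Fe) = 0.02941 × 55.84 = 1.642 g

1.64 g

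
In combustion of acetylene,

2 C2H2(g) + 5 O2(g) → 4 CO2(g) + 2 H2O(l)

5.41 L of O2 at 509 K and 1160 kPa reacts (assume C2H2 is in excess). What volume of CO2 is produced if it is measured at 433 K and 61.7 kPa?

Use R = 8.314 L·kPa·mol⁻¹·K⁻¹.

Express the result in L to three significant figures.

n(O2) = PV/RT = (1160 × 5.41) / (8.314 × 509) = 1.483 mol
n(CO2) = (4/5) × 1.483 = 1.186 mol
V = nRT/P = 1.186 × 8.314 × 433 / 61.7 = 69.20 L

69.2 L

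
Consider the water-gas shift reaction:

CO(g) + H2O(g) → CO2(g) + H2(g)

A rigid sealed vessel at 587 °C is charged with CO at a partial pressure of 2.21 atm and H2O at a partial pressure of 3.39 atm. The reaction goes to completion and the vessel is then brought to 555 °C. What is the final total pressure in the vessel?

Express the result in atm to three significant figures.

5.39 atm

At constant V, partial pressures at 587 °C are proportional to moles, so apply stoichiometry directly to pressures.
P(H2O) required for 2.21 atm of CO = (1/1) × 2.21 = 2.210 atm; available 3.39 atm, so CO is limiting.
P(H2O) remaining = 3.39 − (1/1) × 2.21 = 1.180 atm
P(gaseous products) = (1+1)/1 × 2.21 = 4.420 atm
P_total at 587 °C = 1.180 + 4.420 = 5.600 atm
Scaling to 555 °C: P = 5.600 × 828.15/860.15 = 5.392 atm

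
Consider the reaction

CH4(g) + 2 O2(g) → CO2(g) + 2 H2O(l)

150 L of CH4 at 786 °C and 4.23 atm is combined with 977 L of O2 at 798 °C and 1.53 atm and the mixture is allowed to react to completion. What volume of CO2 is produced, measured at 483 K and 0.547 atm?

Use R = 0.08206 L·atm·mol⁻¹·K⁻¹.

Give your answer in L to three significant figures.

529 L

n(CH4) = PV/RT = (4.23 × 150) / (0.08206 × 1059.15) = 7.300 mol
n(O2) = PV/RT = (1.53 × 977) / (0.08206 × 1071.15) = 17.01 mol
For 7.300 mol CH4, stoichiometry requires (2/1) × 7.300 = 14.60 mol O2; 17.01 mol is available, so CH4 is limiting.
n(CO2) = (1/1) × 7.300 = 7.300 mol
V(CO2) = nRT/P = 7.300 × 0.08206 × 483 / 0.547 = 528.9 L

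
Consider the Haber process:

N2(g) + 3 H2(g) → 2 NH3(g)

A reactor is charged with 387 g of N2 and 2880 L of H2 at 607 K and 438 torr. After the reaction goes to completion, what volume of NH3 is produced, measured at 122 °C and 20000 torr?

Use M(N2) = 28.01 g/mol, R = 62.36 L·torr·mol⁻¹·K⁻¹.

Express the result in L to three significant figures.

27.4 L

n(N2) = 387 / 28.01 = 13.82 mol
n(H2) = PV/RT = (438 × 2880) / (62.36 × 607) = 33.33 mol
For 13.82 mol N2, stoichiometry requires (3/1) × 13.82 = 41.46 mol H2; 33.33 mol is available, so H2 is limiting.
n(NH3) = (2/3) × 33.33 = 22.22 mol
V(NH3) = nRT/P = 22.22 × 62.36 × 395.15 / 20000 = 27.38 L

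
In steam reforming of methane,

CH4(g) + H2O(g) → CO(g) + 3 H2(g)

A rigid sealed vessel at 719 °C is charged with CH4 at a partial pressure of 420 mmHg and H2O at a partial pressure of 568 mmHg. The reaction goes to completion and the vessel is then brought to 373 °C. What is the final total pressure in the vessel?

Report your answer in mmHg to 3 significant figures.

1190 mmHg

Because the vessel is rigid and T is held at 719 °C, work the stoichiometry in partial pressures (P_i = n_iRT/V).
P(H2O) required for 420 mmHg of CH4 = (1/1) × 420 = 420.0 mmHg; available 568 mmHg, so CH4 is limiting.
P(H2O) remaining = 568 − (1/1) × 420 = 148.0 mmHg
P(gaseous products) = (1+3)/1 × 420 = 1680 mmHg
P_total at 719 °C = 148.0 + 1680 = 1828 mmHg
Scaling to 373 °C: P = 1828 × 646.15/992.15 = 1191 mmHg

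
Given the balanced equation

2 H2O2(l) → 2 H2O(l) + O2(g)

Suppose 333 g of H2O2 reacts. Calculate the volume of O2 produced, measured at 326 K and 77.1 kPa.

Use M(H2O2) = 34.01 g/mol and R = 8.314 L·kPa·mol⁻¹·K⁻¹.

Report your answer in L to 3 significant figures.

172 L

n(H2O2) = 333.0 / 34.01 = 9.791 mol
n(O2) = (1/2) × 9.791 = 4.896 mol
V = nRT/P = 4.896 × 8.314 × 326 / 77.1 = 172.1 L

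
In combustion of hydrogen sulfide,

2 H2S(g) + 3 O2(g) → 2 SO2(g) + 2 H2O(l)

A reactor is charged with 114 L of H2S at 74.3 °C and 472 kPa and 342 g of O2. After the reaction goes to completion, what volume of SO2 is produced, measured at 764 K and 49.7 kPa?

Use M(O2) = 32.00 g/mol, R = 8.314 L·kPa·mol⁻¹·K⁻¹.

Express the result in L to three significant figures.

911 L

n(H2S) = PV/RT = (472 × 114) / (8.314 × 347.45) = 18.63 mol
n(O2) = 342 / 32.00 = 10.69 mol
For 18.63 mol H2S, stoichiometry requires (3/2) × 18.63 = 27.95 mol O2; 10.69 mol is available, so O2 is limiting.
n(SO2) = (2/3) × 10.69 = 7.127 mol
V(SO2) = nRT/P = 7.127 × 8.314 × 764 / 49.7 = 910.9 L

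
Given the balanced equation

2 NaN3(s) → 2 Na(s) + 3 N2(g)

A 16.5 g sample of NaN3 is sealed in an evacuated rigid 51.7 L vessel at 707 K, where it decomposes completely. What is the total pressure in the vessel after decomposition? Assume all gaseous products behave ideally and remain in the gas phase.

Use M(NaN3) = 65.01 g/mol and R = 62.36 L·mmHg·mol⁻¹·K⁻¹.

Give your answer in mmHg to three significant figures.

325 mmHg

n(NaN3) = 16.5 / 65.01 = 0.2538 mol
n(gas produced) = (3/2) × 0.2538 = 0.3807 mol
P = nRT/V = 0.3807 × 62.36 × 707 / 51.7 = 324.7 mmHg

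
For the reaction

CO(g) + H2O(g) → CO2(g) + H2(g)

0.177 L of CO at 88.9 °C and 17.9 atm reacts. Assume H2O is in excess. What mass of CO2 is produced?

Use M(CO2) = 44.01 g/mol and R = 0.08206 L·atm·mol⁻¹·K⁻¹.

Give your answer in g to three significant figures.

n(CO) = PV/RT = (17.9 × 0.177) / (0.08206 × 362.05) = 0.1066 mol
n(CO2) = (1/1) × 0.1066 = 0.1066 mol
m(CO2) = 0.1066 × 44.01 = 4.691 g

4.69 g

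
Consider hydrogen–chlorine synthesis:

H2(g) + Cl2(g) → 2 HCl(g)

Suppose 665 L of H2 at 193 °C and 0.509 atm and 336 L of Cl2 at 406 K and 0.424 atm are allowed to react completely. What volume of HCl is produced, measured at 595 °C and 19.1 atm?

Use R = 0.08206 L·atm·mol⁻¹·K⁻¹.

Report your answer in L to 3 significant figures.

31.9 L

n(H2) = PV/RT = (0.509 × 665) / (0.08206 × 466.15) = 8.849 mol
n(Cl2) = PV/RT = (0.424 × 336) / (0.08206 × 406) = 4.276 mol
For 8.849 mol H2, stoichiometry requires (1/1) × 8.849 = 8.849 mol Cl2; 4.276 mol is available, so Cl2 is limiting.
n(HCl) = (2/1) × 4.276 = 8.552 mol
V(HCl) = nRT/P = 8.552 × 0.08206 × 868.15 / 19.1 = 31.90 L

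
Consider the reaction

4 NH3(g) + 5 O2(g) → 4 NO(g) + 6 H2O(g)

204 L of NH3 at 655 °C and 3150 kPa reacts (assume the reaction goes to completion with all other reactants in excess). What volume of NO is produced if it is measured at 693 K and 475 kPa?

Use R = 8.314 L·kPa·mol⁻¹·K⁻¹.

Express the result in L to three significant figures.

n(NH3) = PV/RT = (3150 × 204) / (8.314 × 928.15) = 83.27 mol
n(NO) = (4/4) × 83.27 = 83.27 mol
V = nRT/P = 83.27 × 8.314 × 693 / 475 = 1010 L

1010 L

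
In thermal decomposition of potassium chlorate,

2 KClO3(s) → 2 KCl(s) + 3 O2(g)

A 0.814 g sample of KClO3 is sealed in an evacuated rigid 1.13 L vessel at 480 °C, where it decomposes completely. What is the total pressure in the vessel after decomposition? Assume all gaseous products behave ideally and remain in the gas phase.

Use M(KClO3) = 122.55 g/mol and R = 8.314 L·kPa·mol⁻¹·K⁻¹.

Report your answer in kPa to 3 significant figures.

n(KClO3) = 0.814 / 122.55 = 0.006642 mol
n(gas produced) = (3/2) × 0.006642 = 0.009963 mol
P = nRT/V = 0.009963 × 8.314 × 753.15 / 1.13 = 55.21 kPa

55.2 kPa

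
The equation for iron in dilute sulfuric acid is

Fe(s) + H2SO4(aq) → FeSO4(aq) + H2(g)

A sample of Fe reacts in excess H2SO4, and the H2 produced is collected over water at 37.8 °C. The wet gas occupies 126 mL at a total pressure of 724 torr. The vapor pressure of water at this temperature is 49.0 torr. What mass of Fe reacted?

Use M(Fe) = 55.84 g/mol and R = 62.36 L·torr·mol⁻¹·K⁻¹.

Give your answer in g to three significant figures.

P(H2) = 724 − 49.0 = 675.0 torr
n(H2) = PV/RT = (675.0 × 0.1260) / (62.36 × 310.95) = 0.004386 mol
n(Fe) = (1/1) × 0.004386 = 0.004386 mol
m(Fe) = 0.004386 × 55.84 = 0.2449 g

0.245 g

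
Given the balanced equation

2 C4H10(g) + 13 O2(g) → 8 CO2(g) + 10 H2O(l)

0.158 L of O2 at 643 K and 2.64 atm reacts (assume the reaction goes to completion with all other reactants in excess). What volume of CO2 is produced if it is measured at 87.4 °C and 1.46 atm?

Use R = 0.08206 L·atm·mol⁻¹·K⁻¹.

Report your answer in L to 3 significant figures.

0.0986 L

n(O2) = PV/RT = (2.64 × 0.158) / (0.08206 × 643) = 0.007905 mol
n(CO2) = (8/13) × 0.007905 = 0.004865 mol
V = nRT/P = 0.004865 × 0.08206 × 360.55 / 1.46 = 0.09859 L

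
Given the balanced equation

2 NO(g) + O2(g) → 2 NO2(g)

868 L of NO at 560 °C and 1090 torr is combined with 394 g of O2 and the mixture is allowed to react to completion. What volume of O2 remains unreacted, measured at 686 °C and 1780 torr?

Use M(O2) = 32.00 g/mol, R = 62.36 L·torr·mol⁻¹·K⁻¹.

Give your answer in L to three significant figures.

n(NO) = PV/RT = (1090 × 868) / (62.36 × 833.15) = 18.21 mol
n(O2) = 394 / 32.00 = 12.31 mol
For 18.21 mol NO, stoichiometry requires (1/2) × 18.21 = 9.105 mol O2; 12.31 mol is available, so NO is limiting.
n(O2) consumed = (1/2) × 18.21 = 9.105 mol; remaining = 12.31 − 9.105 = 3.205 mol
V(O2) = nRT/P = 3.205 × 62.36 × 959.15 / 1780 = 107.7 L

108 L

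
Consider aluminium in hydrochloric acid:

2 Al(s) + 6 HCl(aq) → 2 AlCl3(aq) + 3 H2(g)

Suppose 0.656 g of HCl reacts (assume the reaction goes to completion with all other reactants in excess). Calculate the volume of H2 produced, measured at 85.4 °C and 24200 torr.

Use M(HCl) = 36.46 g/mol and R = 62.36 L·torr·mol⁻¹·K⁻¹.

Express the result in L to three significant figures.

0.00831 L

n(HCl) = 0.6560 / 36.46 = 0.01799 mol
n(H2) = (3/6) × 0.01799 = 0.008995 mol
V = nRT/P = 0.008995 × 62.36 × 358.55 / 24200 = 0.008311 L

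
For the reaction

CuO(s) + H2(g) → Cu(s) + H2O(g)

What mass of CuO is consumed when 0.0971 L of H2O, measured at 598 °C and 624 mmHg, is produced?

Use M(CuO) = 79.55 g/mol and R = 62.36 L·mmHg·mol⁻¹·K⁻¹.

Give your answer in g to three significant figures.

0.0887 g

n(H2O) = PV/RT = (624 × 0.0971) / (62.36 × 871.15) = 0.001115 mol
n(CuO) = (1/1) × 0.001115 = 0.001115 mol
m(CuO) = 0.001115 × 79.55 = 0.08870 g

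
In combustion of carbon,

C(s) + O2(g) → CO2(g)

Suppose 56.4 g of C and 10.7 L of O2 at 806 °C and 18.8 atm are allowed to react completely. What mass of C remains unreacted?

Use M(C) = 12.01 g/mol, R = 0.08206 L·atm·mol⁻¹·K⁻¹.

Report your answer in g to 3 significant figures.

n(C) = 56.4 / 12.01 = 4.696 mol
n(O2) = PV/RT = (18.8 × 10.7) / (0.08206 × 1079.15) = 2.272 mol
For 4.696 mol C, stoichiometry requires (1/1) × 4.696 = 4.696 mol O2; 2.272 mol is available, so O2 is limiting.
n(C) consumed = (1/1) × 2.272 = 2.272 mol; remaining = 4.696 − 2.272 = 2.424 mol
m(C) = 2.424 × 12.01 = 29.11 g

29.1 g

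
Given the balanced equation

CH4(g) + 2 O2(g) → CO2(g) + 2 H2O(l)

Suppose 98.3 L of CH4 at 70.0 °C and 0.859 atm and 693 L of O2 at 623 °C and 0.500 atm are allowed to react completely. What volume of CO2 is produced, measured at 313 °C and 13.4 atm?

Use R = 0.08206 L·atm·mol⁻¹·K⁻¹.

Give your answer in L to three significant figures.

8.46 L

n(CH4) = PV/RT = (0.859 × 98.3) / (0.08206 × 343.15) = 2.999 mol
n(O2) = PV/RT = (0.500 × 693) / (0.08206 × 896.15) = 4.712 mol
For 2.999 mol CH4, stoichiometry requires (2/1) × 2.999 = 5.998 mol O2; 4.712 mol is available, so O2 is limiting.
n(CO2) = (1/2) × 4.712 = 2.356 mol
V(CO2) = nRT/P = 2.356 × 0.08206 × 586.15 / 13.4 = 8.457 L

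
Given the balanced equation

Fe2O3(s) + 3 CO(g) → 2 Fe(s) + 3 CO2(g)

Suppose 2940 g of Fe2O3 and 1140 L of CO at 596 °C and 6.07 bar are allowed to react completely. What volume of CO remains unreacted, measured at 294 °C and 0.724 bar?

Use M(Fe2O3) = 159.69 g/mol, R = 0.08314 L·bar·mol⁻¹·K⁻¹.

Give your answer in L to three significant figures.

2640 L

n(Fe2O3) = 2940 / 159.69 = 18.41 mol
n(CO) = PV/RT = (6.07 × 1140) / (0.08314 × 869.15) = 95.76 mol
For 18.41 mol Fe2O3, stoichiometry requires (3/1) × 18.41 = 55.23 mol CO; 95.76 mol is available, so Fe2O3 is limiting.
n(CO) consumed = (3/1) × 18.41 = 55.23 mol; remaining = 95.76 − 55.23 = 40.53 mol
V(CO) = nRT/P = 40.53 × 0.08314 × 567.15 / 0.724 = 2640 L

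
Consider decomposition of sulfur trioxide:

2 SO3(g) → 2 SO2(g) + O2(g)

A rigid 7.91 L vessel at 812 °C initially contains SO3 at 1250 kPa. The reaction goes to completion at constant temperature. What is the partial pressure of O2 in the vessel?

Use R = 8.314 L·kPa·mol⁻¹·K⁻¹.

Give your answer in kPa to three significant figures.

625 kPa

n(SO3)₀ = PV/RT = (1250 × 7.91) / (8.314 × 1085.15) = 1.096 mol
n(O2) = (1/2) × 1.096 = 0.5480 mol
P(O2) = nRT/V = 0.5480 × 8.314 × 1085.15 / 7.91 = 625.0 kPa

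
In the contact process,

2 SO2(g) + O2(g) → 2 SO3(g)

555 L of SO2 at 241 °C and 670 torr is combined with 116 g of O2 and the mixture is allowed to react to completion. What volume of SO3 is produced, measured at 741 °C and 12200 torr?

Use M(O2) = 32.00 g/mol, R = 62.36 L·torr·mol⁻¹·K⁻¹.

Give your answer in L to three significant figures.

n(SO2) = PV/RT = (670 × 555) / (62.36 × 514.15) = 11.60 mol
n(O2) = 116 / 32.00 = 3.625 mol
For 11.60 mol SO2, stoichiometry requires (1/2) × 11.60 = 5.800 mol O2; 3.625 mol is available, so O2 is limiting.
n(SO3) = (2/1) × 3.625 = 7.250 mol
V(SO3) = nRT/P = 7.250 × 62.36 × 1014.15 / 12200 = 37.58 L

37.6 L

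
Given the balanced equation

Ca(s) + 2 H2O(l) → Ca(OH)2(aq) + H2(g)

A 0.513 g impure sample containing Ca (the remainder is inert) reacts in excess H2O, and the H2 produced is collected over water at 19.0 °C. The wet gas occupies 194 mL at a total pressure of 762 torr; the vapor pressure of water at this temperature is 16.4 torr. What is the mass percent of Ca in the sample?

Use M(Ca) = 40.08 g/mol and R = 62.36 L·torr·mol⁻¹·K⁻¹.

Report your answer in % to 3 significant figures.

62.0 %

P(H2) = 762 − 16.4 = 745.6 torr
n(H2) = PV/RT = (745.6 × 0.1940) / (62.36 × 292.15) = 0.007940 mol
n(Ca) = (1/1) × 0.007940 = 0.007940 mol
m(Ca) = 0.007940 × 40.08 = 0.3182 g
%Ca = 0.3182 / 0.513 × 100 = 62.03%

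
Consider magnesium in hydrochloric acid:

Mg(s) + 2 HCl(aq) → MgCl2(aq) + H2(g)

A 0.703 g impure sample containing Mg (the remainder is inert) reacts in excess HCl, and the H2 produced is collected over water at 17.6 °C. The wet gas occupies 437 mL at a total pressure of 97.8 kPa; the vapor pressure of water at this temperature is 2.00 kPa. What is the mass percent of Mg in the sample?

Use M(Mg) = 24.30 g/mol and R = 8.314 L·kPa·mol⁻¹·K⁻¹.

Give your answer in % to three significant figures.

P(H2) = 97.8 − 2.00 = 95.80 kPa
n(H2) = PV/RT = (95.80 × 0.4370) / (8.314 × 290.75) = 0.01732 mol
n(Mg) = (1/1) × 0.01732 = 0.01732 mol
m(Mg) = 0.01732 × 24.30 = 0.4209 g
%Mg = 0.4209 / 0.703 × 100 = 59.87%

59.9 %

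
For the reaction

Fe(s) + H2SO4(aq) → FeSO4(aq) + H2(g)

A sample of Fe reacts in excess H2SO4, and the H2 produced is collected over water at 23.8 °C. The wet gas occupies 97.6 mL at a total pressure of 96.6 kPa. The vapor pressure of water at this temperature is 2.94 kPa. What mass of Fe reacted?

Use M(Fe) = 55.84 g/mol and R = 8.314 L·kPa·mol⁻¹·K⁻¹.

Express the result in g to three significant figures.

0.207 g

P(H2) = 96.6 − 2.94 = 93.66 kPa
n(H2) = PV/RT = (93.66 × 0.09760) / (8.314 × 296.95) = 0.003703 mol
n(Fe) = (1/1) × 0.003703 = 0.003703 mol
m(Fe) = 0.003703 × 55.84 = 0.2068 g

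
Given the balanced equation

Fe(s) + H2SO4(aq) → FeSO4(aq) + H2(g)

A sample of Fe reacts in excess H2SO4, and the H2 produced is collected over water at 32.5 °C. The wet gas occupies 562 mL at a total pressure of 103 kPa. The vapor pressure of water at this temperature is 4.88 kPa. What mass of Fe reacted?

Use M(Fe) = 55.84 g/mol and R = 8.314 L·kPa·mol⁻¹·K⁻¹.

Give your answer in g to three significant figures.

P(H2) = 103 − 4.88 = 98.12 kPa
n(H2) = PV/RT = (98.12 × 0.5620) / (8.314 × 305.65) = 0.02170 mol
n(Fe) = (1/1) × 0.02170 = 0.02170 mol
m(Fe) = 0.02170 × 55.84 = 1.212 g

1.21 g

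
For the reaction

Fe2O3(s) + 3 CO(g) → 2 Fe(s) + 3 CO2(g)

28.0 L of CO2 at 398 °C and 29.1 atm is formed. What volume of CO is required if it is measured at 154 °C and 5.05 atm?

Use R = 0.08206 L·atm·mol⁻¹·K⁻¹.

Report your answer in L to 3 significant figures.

103 L

n(CO2) = PV/RT = (29.1 × 28.0) / (0.08206 × 671.15) = 14.79 mol
n(CO) = (3/3) × 14.79 = 14.79 mol
V = nRT/P = 14.79 × 0.08206 × 427.15 / 5.05 = 102.7 L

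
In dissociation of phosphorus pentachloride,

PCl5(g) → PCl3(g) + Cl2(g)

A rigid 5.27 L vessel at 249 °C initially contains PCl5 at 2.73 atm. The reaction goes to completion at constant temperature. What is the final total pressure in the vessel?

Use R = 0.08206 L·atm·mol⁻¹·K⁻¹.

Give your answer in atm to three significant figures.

5.46 atm

At constant T and V, P ∝ n(gas): 1 mol gas → 2 mol gas.
P_final = (2/1) × 2.73 = 5.460 atm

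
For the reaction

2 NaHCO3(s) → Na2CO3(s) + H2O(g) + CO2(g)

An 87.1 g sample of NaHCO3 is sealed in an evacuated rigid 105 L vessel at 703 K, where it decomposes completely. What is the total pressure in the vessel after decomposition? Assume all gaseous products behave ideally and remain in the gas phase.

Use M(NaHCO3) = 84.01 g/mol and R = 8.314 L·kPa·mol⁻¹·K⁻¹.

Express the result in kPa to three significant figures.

57.7 kPa

n(NaHCO3) = 87.1 / 84.01 = 1.037 mol
n(gas produced) = (2/2) × 1.037 = 1.037 mol
P = nRT/V = 1.037 × 8.314 × 703 / 105 = 57.72 kPa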